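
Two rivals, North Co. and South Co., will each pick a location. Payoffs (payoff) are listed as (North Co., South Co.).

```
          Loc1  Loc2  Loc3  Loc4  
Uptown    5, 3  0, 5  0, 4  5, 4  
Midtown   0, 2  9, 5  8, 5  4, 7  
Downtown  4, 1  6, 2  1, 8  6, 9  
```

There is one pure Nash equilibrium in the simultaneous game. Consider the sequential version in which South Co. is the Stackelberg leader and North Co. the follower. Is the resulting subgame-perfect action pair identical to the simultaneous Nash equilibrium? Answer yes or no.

yes

Backward induction with South Co. moving first.
- Loc1: BR = Uptown, leader payoff 3.
- Loc2: BR = Midtown, leader payoff 5.
- Loc3: BR = Midtown, leader payoff 5.
- Loc4: BR = Downtown, leader payoff 9.
South Co.'s induced payoffs are 3, 5, 5, 9, so South Co. commits to Loc4. Subgame-perfect outcome: (Downtown, Loc4) with payoffs (6, 9).
Now find the simultaneous Nash equilibrium.
North Co.'s best replies: Loc1→Uptown; Loc2→Midtown; Loc3→Midtown; Loc4→Downtown.
South Co.'s best replies: Uptown→Loc2; Midtown→Loc4; Downtown→Loc4.
The unique mutual best reply is (Downtown, Loc4), giving (6, 9).
Sequential outcome (Downtown, Loc4) coincides with the Nash profile (Downtown, Loc4).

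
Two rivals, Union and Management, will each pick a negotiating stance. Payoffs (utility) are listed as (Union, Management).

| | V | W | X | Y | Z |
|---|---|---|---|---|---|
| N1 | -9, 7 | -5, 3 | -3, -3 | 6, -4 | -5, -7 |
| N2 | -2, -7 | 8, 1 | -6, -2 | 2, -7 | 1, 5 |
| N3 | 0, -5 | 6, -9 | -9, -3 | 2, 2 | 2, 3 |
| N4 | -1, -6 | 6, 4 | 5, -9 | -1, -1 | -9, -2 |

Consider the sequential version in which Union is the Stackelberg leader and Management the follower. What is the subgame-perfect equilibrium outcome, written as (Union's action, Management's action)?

(N4, W)

Management best-responds to each possible Union move:
- N1 → Management plays V (best of 7, 3, -3, -4, -7); Union gets -9.
- N2 → Management plays Z (best of -7, 1, -2, -7, 5); Union gets 1.
- N3 → Management plays Z (best of -5, -9, -3, 2, 3); Union gets 2.
- N4 → Management plays W (best of -6, 4, -9, -1, -2); Union gets 6.
Among -9, 1, 2, 6, the best is 6 at N4. Subgame-perfect outcome: (N4, W) with payoffs (6, 4).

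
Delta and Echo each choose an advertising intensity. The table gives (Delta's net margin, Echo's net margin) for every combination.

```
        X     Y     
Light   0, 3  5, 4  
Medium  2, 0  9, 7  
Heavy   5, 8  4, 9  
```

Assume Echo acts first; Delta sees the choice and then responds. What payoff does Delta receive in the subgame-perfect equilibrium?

Solve by backward induction (Echo leads).
- X → Delta plays Heavy (best of 0, 2, 5); Echo gets 8.
- Y → Delta plays Medium (best of 5, 9, 4); Echo gets 7.
Maximizing over 8, 7, Echo chooses X. Subgame-perfect outcome: (Heavy, X) with payoffs (5, 8).

5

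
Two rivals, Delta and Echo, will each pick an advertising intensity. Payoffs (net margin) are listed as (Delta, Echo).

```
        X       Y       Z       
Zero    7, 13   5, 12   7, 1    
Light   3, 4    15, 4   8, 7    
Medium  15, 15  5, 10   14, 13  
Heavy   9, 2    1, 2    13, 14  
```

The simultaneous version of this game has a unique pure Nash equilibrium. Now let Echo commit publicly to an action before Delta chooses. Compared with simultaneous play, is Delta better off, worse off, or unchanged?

Solve by backward induction (Echo leads).
- X → Delta plays Medium (best of 7, 3, 15, 9); Echo gets 15.
- Y → Delta plays Light (best of 5, 15, 5, 1); Echo gets 4.
- Z → Delta plays Medium (best of 7, 8, 14, 13); Echo gets 13.
Maximizing over 15, 4, 13, Echo chooses X. Subgame-perfect outcome: (Medium, X) with payoffs (15, 15).
Now find the simultaneous Nash equilibrium.
Delta's best replies: X→Medium; Y→Light; Z→Medium.
Echo's best replies: Zero→X; Light→Z; Medium→X; Heavy→Z.
Only (Medium, X) has each player best-responding; Nash payoffs (15, 15).
Delta earns 15 sequentially versus 15 at the Nash outcome: unchanged.

unchanged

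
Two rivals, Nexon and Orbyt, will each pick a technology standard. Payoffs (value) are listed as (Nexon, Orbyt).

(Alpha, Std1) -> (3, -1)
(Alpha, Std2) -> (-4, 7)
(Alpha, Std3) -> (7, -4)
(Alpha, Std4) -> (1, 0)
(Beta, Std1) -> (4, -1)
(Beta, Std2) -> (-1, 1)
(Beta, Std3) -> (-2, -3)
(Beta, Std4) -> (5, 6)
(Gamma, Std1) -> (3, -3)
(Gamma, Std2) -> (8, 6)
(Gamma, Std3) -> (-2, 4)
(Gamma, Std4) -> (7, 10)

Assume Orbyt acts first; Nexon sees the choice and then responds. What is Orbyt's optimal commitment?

Solve by backward induction (Orbyt leads).
- Std1: BR = Beta, leader payoff -1.
- Std2: BR = Gamma, leader payoff 6.
- Std3: BR = Alpha, leader payoff -4.
- Std4: BR = Gamma, leader payoff 10.
Orbyt's induced payoffs are -1, 6, -4, 10, so Orbyt commits to Std4. Subgame-perfect outcome: (Gamma, Std4) with payoffs (7, 10).

Std4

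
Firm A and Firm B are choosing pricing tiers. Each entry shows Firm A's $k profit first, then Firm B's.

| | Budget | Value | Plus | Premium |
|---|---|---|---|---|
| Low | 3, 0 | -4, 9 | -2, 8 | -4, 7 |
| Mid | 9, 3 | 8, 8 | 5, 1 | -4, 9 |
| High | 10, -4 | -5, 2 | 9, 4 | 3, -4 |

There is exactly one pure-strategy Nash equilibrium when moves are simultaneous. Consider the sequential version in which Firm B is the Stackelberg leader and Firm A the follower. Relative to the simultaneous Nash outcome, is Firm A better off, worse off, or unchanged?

Firm A best-responds to each possible Firm B move:
- Budget → Firm A plays High (best of 3, 9, 10); Firm B gets -4.
- Value → Firm A plays Mid (best of -4, 8, -5); Firm B gets 8.
- Plus → Firm A plays High (best of -2, 5, 9); Firm B gets 4.
- Premium → Firm A plays High (best of -4, -4, 3); Firm B gets -4.
Maximizing over -4, 8, 4, -4, Firm B chooses Value. Subgame-perfect outcome: (Mid, Value) with payoffs (8, 8).
Now find the simultaneous Nash equilibrium.
Firm A's best replies: Budget→High; Value→Mid; Plus→High; Premium→High.
Firm B's best replies: Low→Value; Mid→Premium; High→Plus.
Only (High, Plus) has each player best-responding; Nash payoffs (9, 4).
Firm A earns 8 sequentially versus 9 at the Nash outcome: worse off.

worse off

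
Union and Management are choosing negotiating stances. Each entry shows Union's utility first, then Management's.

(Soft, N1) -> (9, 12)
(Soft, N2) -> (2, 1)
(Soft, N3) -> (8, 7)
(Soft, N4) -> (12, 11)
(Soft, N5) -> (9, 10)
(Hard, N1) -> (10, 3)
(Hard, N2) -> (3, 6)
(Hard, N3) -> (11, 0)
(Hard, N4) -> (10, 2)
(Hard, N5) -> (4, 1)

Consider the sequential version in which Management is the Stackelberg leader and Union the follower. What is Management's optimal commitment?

N4

Solve by backward induction (Management leads).
- N1: BR = Hard, leader payoff 3.
- N2: BR = Hard, leader payoff 6.
- N3: BR = Hard, leader payoff 0.
- N4: BR = Soft, leader payoff 11.
- N5: BR = Soft, leader payoff 10.
Management's induced payoffs are 3, 6, 0, 11, 10, so Management commits to N4. Subgame-perfect outcome: (Soft, N4) with payoffs (12, 11).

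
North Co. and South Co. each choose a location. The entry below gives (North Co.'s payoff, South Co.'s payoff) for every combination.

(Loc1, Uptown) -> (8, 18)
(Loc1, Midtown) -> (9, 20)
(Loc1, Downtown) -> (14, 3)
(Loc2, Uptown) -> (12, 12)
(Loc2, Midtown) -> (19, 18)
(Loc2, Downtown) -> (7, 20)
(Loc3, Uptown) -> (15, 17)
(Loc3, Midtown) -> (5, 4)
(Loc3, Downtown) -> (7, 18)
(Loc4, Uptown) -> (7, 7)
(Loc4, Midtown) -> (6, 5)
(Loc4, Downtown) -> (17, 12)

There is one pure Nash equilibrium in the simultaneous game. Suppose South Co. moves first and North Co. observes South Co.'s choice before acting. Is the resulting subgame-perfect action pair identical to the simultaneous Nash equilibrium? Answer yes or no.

no

Work backward from North Co.'s decision.
- Uptown: North Co. compares 8, 12, 15, 7 and picks Loc3; South Co. would get 17.
- Midtown: North Co. compares 9, 19, 5, 6 and picks Loc2; South Co. would get 18.
- Downtown: North Co. compares 14, 7, 7, 17 and picks Loc4; South Co. would get 12.
South Co.'s induced payoffs are 17, 18, 12, so South Co. commits to Midtown. Subgame-perfect outcome: (Loc2, Midtown) with payoffs (19, 18).
For the simultaneous game, intersect best replies.
North Co.'s best replies: Uptown→Loc3; Midtown→Loc2; Downtown→Loc4.
South Co.'s best replies: Loc1→Midtown; Loc2→Downtown; Loc3→Downtown; Loc4→Downtown.
The unique mutual best reply is (Loc4, Downtown), giving (17, 12).
Sequential outcome (Loc2, Midtown) differs from the Nash profile (Loc4, Downtown).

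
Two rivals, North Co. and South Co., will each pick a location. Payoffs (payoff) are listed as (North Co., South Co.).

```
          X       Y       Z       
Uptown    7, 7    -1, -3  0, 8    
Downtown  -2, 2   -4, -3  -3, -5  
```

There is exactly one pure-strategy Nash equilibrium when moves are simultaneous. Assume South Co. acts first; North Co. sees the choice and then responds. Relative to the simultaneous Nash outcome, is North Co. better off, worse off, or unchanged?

unchanged

North Co. best-responds to each possible South Co. move:
- X → North Co. plays Uptown (best of 7, -2); South Co. gets 7.
- Y → North Co. plays Uptown (best of -1, -4); South Co. gets -3.
- Z → North Co. plays Uptown (best of 0, -3); South Co. gets 8.
Maximizing over 7, -3, 8, South Co. chooses Z. Subgame-perfect outcome: (Uptown, Z) with payoffs (0, 8).
Under simultaneous play:
North Co.'s best replies: X→Uptown; Y→Uptown; Z→Uptown.
South Co.'s best replies: Uptown→Z; Downtown→X.
The unique mutual best reply is (Uptown, Z), giving (0, 8).
North Co. earns 0 sequentially versus 0 at the Nash outcome: unchanged.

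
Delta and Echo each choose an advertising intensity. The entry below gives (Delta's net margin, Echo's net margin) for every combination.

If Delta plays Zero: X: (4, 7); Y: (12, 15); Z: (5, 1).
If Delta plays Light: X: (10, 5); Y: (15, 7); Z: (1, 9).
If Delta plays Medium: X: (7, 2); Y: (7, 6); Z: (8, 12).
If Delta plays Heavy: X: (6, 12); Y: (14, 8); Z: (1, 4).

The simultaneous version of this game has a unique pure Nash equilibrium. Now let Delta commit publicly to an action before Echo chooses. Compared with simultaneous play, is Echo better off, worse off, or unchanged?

Echo best-responds to each possible Delta move:
- Zero: BR = Y, leader payoff 12.
- Light: BR = Z, leader payoff 1.
- Medium: BR = Z, leader payoff 8.
- Heavy: BR = X, leader payoff 6.
Among 12, 1, 8, 6, the best is 12 at Zero. Subgame-perfect outcome: (Zero, Y) with payoffs (12, 15).
Now find the simultaneous Nash equilibrium.
Delta's best replies: X→Light; Y→Light; Z→Medium.
Echo's best replies: Zero→Y; Light→Z; Medium→Z; Heavy→X.
Only (Medium, Z) has each player best-responding; Nash payoffs (8, 12).
Echo earns 15 sequentially versus 12 at the Nash outcome: better off.

better off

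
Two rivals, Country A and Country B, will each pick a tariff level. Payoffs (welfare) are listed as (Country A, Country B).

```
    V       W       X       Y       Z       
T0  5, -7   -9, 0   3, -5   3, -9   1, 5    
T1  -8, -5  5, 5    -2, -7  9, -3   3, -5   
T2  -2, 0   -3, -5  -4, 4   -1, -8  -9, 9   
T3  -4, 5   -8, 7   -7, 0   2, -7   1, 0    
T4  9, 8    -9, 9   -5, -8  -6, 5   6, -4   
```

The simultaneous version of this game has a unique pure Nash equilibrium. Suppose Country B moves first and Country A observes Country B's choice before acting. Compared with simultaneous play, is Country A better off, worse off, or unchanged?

Solve by backward induction (Country B leads).
- V: Country A compares 5, -8, -2, -4, 9 and picks T4; Country B would get 8.
- W: Country A compares -9, 5, -3, -8, -9 and picks T1; Country B would get 5.
- X: Country A compares 3, -2, -4, -7, -5 and picks T0; Country B would get -5.
- Y: Country A compares 3, 9, -1, 2, -6 and picks T1; Country B would get -3.
- Z: Country A compares 1, 3, -9, 1, 6 and picks T4; Country B would get -4.
Country B's induced payoffs are 8, 5, -5, -3, -4, so Country B commits to V. Subgame-perfect outcome: (T4, V) with payoffs (9, 8).
For the simultaneous game, intersect best replies.
Country A's best replies: V→T4; W→T1; X→T0; Y→T1; Z→T4.
Country B's best replies: T0→Z; T1→W; T2→Z; T3→W; T4→W.
The unique mutual best reply is (T1, W), giving (5, 5).
Country A earns 9 sequentially versus 5 at the Nash outcome: better off.

better off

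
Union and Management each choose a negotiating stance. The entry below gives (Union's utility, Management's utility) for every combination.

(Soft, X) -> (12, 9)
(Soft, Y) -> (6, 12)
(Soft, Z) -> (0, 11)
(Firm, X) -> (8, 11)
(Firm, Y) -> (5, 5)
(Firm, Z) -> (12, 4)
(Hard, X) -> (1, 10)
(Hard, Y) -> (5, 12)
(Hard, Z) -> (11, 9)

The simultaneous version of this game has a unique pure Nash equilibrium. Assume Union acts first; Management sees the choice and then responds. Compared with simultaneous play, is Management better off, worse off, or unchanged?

Solve by backward induction (Union leads).
- Soft: BR = Y, leader payoff 6.
- Firm: BR = X, leader payoff 8.
- Hard: BR = Y, leader payoff 5.
Union's induced payoffs are 6, 8, 5, so Union commits to Firm. Subgame-perfect outcome: (Firm, X) with payoffs (8, 11).
Now find the simultaneous Nash equilibrium.
Union's best replies: X→Soft; Y→Soft; Z→Firm.
Management's best replies: Soft→Y; Firm→X; Hard→Y.
Only (Soft, Y) has each player best-responding; Nash payoffs (6, 12).
Management earns 11 sequentially versus 12 at the Nash outcome: worse off.

worse off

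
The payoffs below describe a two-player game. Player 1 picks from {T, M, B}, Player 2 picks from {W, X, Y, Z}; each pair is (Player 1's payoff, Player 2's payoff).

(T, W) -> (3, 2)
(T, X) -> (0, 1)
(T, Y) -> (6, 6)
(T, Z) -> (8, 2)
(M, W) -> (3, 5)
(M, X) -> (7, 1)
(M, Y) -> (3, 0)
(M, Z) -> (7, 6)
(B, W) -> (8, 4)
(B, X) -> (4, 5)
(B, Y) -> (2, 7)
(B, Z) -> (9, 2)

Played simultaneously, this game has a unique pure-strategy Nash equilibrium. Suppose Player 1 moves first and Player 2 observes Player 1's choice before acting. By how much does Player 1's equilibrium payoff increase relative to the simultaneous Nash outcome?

Backward induction with Player 1 moving first.
- T: Player 2 compares 2, 1, 6, 2 and picks Y; Player 1 would get 6.
- M: Player 2 compares 5, 1, 0, 6 and picks Z; Player 1 would get 7.
- B: Player 2 compares 4, 5, 7, 2 and picks Y; Player 1 would get 2.
Maximizing over 6, 7, 2, Player 1 chooses M. Subgame-perfect outcome: (M, Z) with payoffs (7, 6).
Now find the simultaneous Nash equilibrium.
Player 1's best replies: W→B; X→M; Y→T; Z→B.
Player 2's best replies: T→Y; M→Z; B→Y.
Only (T, Y) has each player best-responding; Nash payoffs (6, 6).
Player 1's commitment gain: 7 − 6 = 1.

1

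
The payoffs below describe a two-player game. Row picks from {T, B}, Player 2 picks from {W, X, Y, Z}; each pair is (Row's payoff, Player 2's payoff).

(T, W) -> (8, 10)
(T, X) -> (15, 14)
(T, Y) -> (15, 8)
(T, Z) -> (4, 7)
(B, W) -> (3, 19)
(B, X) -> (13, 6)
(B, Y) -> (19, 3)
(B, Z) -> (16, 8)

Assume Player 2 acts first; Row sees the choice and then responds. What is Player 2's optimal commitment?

Solve by backward induction (Player 2 leads).
- W → Row plays T (best of 8, 3); Player 2 gets 10.
- X → Row plays T (best of 15, 13); Player 2 gets 14.
- Y → Row plays B (best of 15, 19); Player 2 gets 3.
- Z → Row plays B (best of 4, 16); Player 2 gets 8.
Maximizing over 10, 14, 3, 8, Player 2 chooses X. Subgame-perfect outcome: (T, X) with payoffs (15, 14).

X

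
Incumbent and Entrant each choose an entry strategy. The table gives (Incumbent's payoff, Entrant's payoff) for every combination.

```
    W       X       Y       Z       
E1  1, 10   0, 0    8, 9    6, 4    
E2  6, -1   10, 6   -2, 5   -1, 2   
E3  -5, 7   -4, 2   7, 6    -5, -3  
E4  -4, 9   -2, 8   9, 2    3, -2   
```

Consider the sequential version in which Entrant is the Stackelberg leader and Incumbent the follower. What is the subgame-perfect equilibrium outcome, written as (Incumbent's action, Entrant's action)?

Incumbent best-responds to each possible Entrant move:
- W: Incumbent compares 1, 6, -5, -4 and picks E2; Entrant would get -1.
- X: Incumbent compares 0, 10, -4, -2 and picks E2; Entrant would get 6.
- Y: Incumbent compares 8, -2, 7, 9 and picks E4; Entrant would get 2.
- Z: Incumbent compares 6, -1, -5, 3 and picks E1; Entrant would get 4.
Maximizing over -1, 6, 2, 4, Entrant chooses X. Subgame-perfect outcome: (E2, X) with payoffs (10, 6).

(E2, X)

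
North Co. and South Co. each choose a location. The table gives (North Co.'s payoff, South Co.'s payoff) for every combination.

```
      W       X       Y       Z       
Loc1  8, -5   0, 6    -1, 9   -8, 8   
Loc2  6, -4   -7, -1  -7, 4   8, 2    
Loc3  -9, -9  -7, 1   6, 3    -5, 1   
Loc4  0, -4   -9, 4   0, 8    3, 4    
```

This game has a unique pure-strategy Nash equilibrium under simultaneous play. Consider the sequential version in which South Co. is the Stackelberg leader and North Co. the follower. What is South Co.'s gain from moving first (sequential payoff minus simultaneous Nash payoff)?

3

North Co. best-responds to each possible South Co. move:
- W: North Co. compares 8, 6, -9, 0 and picks Loc1; South Co. would get -5.
- X: North Co. compares 0, -7, -7, -9 and picks Loc1; South Co. would get 6.
- Y: North Co. compares -1, -7, 6, 0 and picks Loc3; South Co. would get 3.
- Z: North Co. compares -8, 8, -5, 3 and picks Loc2; South Co. would get 2.
Maximizing over -5, 6, 3, 2, South Co. chooses X. Subgame-perfect outcome: (Loc1, X) with payoffs (0, 6).
For the simultaneous game, intersect best replies.
North Co.'s best replies: W→Loc1; X→Loc1; Y→Loc3; Z→Loc2.
South Co.'s best replies: Loc1→Y; Loc2→Y; Loc3→Y; Loc4→Y.
Only (Loc3, Y) has each player best-responding; Nash payoffs (6, 3).
South Co.'s commitment gain: 6 − 3 = 3.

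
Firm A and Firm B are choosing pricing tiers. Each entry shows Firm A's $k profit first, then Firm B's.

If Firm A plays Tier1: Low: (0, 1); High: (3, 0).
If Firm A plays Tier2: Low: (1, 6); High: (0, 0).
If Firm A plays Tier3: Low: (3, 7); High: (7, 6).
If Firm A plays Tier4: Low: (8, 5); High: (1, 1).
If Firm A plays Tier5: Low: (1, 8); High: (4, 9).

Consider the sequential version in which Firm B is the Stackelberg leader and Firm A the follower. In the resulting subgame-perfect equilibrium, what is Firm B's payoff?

Backward induction with Firm B moving first.
- Low: Firm A compares 0, 1, 3, 8, 1 and picks Tier4; Firm B would get 5.
- High: Firm A compares 3, 0, 7, 1, 4 and picks Tier3; Firm B would get 6.
Firm B's induced payoffs are 5, 6, so Firm B commits to High. Subgame-perfect outcome: (Tier3, High) with payoffs (7, 6).

6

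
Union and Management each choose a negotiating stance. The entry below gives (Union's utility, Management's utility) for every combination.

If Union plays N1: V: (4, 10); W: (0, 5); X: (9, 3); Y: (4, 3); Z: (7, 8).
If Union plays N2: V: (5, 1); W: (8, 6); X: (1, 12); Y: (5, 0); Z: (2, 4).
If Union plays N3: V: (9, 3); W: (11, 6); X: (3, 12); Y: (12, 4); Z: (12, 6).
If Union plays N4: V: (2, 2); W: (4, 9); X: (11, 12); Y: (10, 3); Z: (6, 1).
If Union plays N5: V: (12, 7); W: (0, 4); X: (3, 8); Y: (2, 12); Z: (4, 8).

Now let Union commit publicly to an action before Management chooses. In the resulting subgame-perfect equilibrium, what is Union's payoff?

11

Management best-responds to each possible Union move:
- N1: Management compares 10, 5, 3, 3, 8 and picks V; Union would get 4.
- N2: Management compares 1, 6, 12, 0, 4 and picks X; Union would get 1.
- N3: Management compares 3, 6, 12, 4, 6 and picks X; Union would get 3.
- N4: Management compares 2, 9, 12, 3, 1 and picks X; Union would get 11.
- N5: Management compares 7, 4, 8, 12, 8 and picks Y; Union would get 2.
Among 4, 1, 3, 11, 2, the best is 11 at N4. Subgame-perfect outcome: (N4, X) with payoffs (11, 12).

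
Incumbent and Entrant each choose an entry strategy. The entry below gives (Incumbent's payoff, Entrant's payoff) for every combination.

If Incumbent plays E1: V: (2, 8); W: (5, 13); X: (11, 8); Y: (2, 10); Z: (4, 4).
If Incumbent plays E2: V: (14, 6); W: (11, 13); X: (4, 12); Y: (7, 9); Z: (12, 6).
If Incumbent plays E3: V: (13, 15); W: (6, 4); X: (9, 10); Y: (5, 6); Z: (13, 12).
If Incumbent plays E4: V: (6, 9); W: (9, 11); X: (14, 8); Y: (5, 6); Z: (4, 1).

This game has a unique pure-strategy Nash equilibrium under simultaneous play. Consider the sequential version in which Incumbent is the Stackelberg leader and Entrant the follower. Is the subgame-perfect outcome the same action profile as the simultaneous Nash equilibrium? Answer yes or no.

Backward induction with Incumbent moving first.
- E1: BR = W, leader payoff 5.
- E2: BR = W, leader payoff 11.
- E3: BR = V, leader payoff 13.
- E4: BR = W, leader payoff 9.
Among 5, 11, 13, 9, the best is 13 at E3. Subgame-perfect outcome: (E3, V) with payoffs (13, 15).
Under simultaneous play:
Incumbent's best replies: V→E2; W→E2; X→E4; Y→E2; Z→E3.
Entrant's best replies: E1→W; E2→W; E3→V; E4→W.
The unique mutual best reply is (E2, W), giving (11, 13).
Sequential outcome (E3, V) differs from the Nash profile (E2, W).

no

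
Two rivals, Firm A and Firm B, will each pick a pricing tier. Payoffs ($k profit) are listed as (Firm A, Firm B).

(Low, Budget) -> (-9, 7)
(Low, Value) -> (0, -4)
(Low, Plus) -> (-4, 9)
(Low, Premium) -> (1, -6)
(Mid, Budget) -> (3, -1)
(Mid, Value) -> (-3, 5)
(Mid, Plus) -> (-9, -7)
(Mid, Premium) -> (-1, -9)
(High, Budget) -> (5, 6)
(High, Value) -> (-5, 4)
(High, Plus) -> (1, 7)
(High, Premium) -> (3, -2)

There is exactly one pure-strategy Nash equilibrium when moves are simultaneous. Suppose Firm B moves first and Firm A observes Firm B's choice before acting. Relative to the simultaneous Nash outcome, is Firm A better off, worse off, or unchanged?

unchanged

Solve by backward induction (Firm B leads).
- Budget → Firm A plays High (best of -9, 3, 5); Firm B gets 6.
- Value → Firm A plays Low (best of 0, -3, -5); Firm B gets -4.
- Plus → Firm A plays High (best of -4, -9, 1); Firm B gets 7.
- Premium → Firm A plays High (best of 1, -1, 3); Firm B gets -2.
Among 6, -4, 7, -2, the best is 7 at Plus. Subgame-perfect outcome: (High, Plus) with payoffs (1, 7).
For the simultaneous game, intersect best replies.
Firm A's best replies: Budget→High; Value→Low; Plus→High; Premium→High.
Firm B's best replies: Low→Plus; Mid→Value; High→Plus.
The unique mutual best reply is (High, Plus), giving (1, 7).
Firm A earns 1 sequentially versus 1 at the Nash outcome: unchanged.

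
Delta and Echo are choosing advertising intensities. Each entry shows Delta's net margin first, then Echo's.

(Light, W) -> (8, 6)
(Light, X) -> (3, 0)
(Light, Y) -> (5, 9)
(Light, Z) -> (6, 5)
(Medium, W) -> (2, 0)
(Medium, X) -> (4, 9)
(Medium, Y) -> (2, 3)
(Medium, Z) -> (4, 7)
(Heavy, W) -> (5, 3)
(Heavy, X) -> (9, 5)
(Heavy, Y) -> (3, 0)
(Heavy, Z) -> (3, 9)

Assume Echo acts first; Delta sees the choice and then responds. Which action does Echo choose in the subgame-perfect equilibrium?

Solve by backward induction (Echo leads).
- W: Delta compares 8, 2, 5 and picks Light; Echo would get 6.
- X: Delta compares 3, 4, 9 and picks Heavy; Echo would get 5.
- Y: Delta compares 5, 2, 3 and picks Light; Echo would get 9.
- Z: Delta compares 6, 4, 3 and picks Light; Echo would get 5.
Maximizing over 6, 5, 9, 5, Echo chooses Y. Subgame-perfect outcome: (Light, Y) with payoffs (5, 9).

Y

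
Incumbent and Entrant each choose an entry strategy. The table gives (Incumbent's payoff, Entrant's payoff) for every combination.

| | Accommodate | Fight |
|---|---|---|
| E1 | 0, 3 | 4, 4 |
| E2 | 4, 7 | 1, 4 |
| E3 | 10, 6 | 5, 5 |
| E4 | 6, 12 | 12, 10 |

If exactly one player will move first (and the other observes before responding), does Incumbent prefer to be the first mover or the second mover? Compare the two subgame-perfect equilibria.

If Incumbent leads: Entrant's best replies are E1→Fight, E2→Accommodate, E3→Accommodate, E4→Accommodate; Incumbent's induced payoffs 4, 4, 10, 6; outcome (E3, Accommodate), payoffs (10, 6).
If Entrant leads: Incumbent's best replies are Accommodate→E3, Fight→E4; Entrant's induced payoffs 6, 10; outcome (E4, Fight), payoffs (12, 10).
Incumbent gets 10 moving first and 12 moving second, so Incumbent prefers to move second.

second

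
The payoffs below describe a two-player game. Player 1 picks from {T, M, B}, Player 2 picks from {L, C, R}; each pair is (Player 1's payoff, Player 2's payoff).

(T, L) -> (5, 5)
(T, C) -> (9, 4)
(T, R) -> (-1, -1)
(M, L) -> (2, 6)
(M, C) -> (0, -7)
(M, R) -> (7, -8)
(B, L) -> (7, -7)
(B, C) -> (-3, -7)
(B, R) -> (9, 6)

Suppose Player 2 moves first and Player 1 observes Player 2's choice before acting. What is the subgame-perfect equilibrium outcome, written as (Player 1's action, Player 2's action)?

(B, R)

Solve by backward induction (Player 2 leads).
- L → Player 1 plays B (best of 5, 2, 7); Player 2 gets -7.
- C → Player 1 plays T (best of 9, 0, -3); Player 2 gets 4.
- R → Player 1 plays B (best of -1, 7, 9); Player 2 gets 6.
Maximizing over -7, 4, 6, Player 2 chooses R. Subgame-perfect outcome: (B, R) with payoffs (9, 6).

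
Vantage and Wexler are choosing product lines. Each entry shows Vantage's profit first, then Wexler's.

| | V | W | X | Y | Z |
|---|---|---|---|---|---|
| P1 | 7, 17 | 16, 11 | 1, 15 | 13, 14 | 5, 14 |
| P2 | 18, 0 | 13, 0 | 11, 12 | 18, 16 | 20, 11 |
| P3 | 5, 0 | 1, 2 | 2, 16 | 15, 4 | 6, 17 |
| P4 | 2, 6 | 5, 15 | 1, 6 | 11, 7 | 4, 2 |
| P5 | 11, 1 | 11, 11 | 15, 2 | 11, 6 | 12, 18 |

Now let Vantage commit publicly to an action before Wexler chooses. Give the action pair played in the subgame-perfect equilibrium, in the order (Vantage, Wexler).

(P2, Y)

Work backward from Wexler's decision.
- P1 → Wexler plays V (best of 17, 11, 15, 14, 14); Vantage gets 7.
- P2 → Wexler plays Y (best of 0, 0, 12, 16, 11); Vantage gets 18.
- P3 → Wexler plays Z (best of 0, 2, 16, 4, 17); Vantage gets 6.
- P4 → Wexler plays W (best of 6, 15, 6, 7, 2); Vantage gets 5.
- P5 → Wexler plays Z (best of 1, 11, 2, 6, 18); Vantage gets 12.
Maximizing over 7, 18, 6, 5, 12, Vantage chooses P2. Subgame-perfect outcome: (P2, Y) with payoffs (18, 16).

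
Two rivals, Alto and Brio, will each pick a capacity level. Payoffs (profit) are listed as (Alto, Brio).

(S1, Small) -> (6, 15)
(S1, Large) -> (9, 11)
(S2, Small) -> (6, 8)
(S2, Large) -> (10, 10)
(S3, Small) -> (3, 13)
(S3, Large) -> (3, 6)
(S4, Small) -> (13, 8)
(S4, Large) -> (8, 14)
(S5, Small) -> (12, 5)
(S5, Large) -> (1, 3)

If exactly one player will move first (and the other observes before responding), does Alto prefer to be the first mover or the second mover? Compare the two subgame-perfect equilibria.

If Alto leads: Brio's best replies are S1→Small, S2→Large, S3→Small, S4→Large, S5→Small; Alto's induced payoffs 6, 10, 3, 8, 12; outcome (S5, Small), payoffs (12, 5).
If Brio leads: Alto's best replies are Small→S4, Large→S2; Brio's induced payoffs 8, 10; outcome (S2, Large), payoffs (10, 10).
Alto gets 12 moving first and 10 moving second, so Alto prefers to move first.

first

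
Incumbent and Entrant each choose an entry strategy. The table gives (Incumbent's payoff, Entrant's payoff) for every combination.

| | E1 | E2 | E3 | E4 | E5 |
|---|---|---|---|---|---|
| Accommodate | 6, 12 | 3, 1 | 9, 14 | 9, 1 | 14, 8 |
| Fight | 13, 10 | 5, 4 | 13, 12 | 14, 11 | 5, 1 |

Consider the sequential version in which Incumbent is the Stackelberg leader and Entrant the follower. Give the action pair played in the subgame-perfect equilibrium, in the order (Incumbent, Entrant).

(Fight, E3)

Work backward from Entrant's decision.
- Accommodate: BR = E3, leader payoff 9.
- Fight: BR = E3, leader payoff 13.
Among 9, 13, the best is 13 at Fight. Subgame-perfect outcome: (Fight, E3) with payoffs (13, 12).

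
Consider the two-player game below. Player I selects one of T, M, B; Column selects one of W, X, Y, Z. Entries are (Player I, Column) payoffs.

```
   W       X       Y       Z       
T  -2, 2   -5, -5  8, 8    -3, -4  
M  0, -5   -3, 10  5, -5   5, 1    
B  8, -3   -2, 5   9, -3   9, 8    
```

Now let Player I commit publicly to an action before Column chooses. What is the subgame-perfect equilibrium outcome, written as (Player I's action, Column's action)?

Column best-responds to each possible Player I move:
- T → Column plays Y (best of 2, -5, 8, -4); Player I gets 8.
- M → Column plays X (best of -5, 10, -5, 1); Player I gets -3.
- B → Column plays Z (best of -3, 5, -3, 8); Player I gets 9.
Among 8, -3, 9, the best is 9 at B. Subgame-perfect outcome: (B, Z) with payoffs (9, 8).

(B, Z)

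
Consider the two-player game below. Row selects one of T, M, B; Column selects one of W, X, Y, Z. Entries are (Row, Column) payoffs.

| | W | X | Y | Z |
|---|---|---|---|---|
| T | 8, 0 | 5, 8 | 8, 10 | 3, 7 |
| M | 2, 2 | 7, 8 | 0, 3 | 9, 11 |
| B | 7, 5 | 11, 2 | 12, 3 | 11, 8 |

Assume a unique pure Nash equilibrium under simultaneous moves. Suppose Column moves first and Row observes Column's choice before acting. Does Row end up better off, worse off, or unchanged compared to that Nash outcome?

Backward induction with Column moving first.
- W: Row compares 8, 2, 7 and picks T; Column would get 0.
- X: Row compares 5, 7, 11 and picks B; Column would get 2.
- Y: Row compares 8, 0, 12 and picks B; Column would get 3.
- Z: Row compares 3, 9, 11 and picks B; Column would get 8.
Column's induced payoffs are 0, 2, 3, 8, so Column commits to Z. Subgame-perfect outcome: (B, Z) with payoffs (11, 8).
Under simultaneous play:
Row's best replies: W→T; X→B; Y→B; Z→B.
Column's best replies: T→Y; M→Z; B→Z.
The unique mutual best reply is (B, Z), giving (11, 8).
Row earns 11 sequentially versus 11 at the Nash outcome: unchanged.

unchanged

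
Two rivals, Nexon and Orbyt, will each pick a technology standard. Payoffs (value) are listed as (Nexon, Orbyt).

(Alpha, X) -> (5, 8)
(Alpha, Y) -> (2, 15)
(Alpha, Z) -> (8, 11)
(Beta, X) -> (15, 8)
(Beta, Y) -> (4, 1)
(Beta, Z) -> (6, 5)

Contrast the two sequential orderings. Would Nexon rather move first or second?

first

If Nexon leads: Orbyt's best replies are Alpha→Y, Beta→X; Nexon's induced payoffs 2, 15; outcome (Beta, X), payoffs (15, 8).
If Orbyt leads: Nexon's best replies are X→Beta, Y→Beta, Z→Alpha; Orbyt's induced payoffs 8, 1, 11; outcome (Alpha, Z), payoffs (8, 11).
Nexon gets 15 moving first and 8 moving second, so Nexon prefers to move first.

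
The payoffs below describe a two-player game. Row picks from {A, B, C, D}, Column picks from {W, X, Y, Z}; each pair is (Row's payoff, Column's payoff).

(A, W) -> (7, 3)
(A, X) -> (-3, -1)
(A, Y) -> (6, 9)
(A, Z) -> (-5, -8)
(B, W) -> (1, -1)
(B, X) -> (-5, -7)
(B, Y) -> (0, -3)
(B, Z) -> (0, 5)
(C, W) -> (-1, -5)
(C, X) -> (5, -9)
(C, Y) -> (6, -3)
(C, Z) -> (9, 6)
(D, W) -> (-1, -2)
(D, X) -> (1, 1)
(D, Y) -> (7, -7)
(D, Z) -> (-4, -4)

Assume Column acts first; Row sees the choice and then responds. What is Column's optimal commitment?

Solve by backward induction (Column leads).
- W: BR = A, leader payoff 3.
- X: BR = C, leader payoff -9.
- Y: BR = D, leader payoff -7.
- Z: BR = C, leader payoff 6.
Maximizing over 3, -9, -7, 6, Column chooses Z. Subgame-perfect outcome: (C, Z) with payoffs (9, 6).

Z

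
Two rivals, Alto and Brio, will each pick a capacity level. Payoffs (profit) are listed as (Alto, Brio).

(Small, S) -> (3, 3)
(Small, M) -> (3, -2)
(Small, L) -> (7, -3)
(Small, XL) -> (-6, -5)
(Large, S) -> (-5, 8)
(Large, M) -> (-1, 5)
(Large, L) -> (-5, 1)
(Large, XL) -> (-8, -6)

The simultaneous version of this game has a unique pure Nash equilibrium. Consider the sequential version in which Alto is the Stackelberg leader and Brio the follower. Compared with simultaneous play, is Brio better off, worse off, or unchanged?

Backward induction with Alto moving first.
- Small → Brio plays S (best of 3, -2, -3, -5); Alto gets 3.
- Large → Brio plays S (best of 8, 5, 1, -6); Alto gets -5.
Alto's induced payoffs are 3, -5, so Alto commits to Small. Subgame-perfect outcome: (Small, S) with payoffs (3, 3).
Under simultaneous play:
Alto's best replies: S→Small; M→Small; L→Small; XL→Small.
Brio's best replies: Small→S; Large→S.
The unique mutual best reply is (Small, S), giving (3, 3).
Brio earns 3 sequentially versus 3 at the Nash outcome: unchanged.

unchanged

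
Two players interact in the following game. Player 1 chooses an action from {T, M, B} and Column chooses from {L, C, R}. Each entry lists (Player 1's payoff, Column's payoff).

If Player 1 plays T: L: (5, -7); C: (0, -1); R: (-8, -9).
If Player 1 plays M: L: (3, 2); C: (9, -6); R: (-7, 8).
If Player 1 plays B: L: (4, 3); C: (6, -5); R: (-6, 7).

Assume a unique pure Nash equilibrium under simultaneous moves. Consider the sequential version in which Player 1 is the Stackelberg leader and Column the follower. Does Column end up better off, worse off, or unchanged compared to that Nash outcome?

Solve by backward induction (Player 1 leads).
- T: Column compares -7, -1, -9 and picks C; Player 1 would get 0.
- M: Column compares 2, -6, 8 and picks R; Player 1 would get -7.
- B: Column compares 3, -5, 7 and picks R; Player 1 would get -6.
Player 1's induced payoffs are 0, -7, -6, so Player 1 commits to T. Subgame-perfect outcome: (T, C) with payoffs (0, -1).
Now find the simultaneous Nash equilibrium.
Player 1's best replies: L→T; C→M; R→B.
Column's best replies: T→C; M→R; B→R.
The unique mutual best reply is (B, R), giving (-6, 7).
Column earns -1 sequentially versus 7 at the Nash outcome: worse off.

worse off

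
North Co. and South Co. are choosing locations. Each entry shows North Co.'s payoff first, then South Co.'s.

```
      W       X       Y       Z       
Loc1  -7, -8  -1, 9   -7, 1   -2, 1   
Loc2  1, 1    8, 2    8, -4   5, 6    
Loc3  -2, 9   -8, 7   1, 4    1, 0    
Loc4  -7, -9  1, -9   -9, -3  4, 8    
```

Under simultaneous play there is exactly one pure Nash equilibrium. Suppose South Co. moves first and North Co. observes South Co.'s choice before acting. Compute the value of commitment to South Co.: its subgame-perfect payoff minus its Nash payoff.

Work backward from North Co.'s decision.
- W: BR = Loc2, leader payoff 1.
- X: BR = Loc2, leader payoff 2.
- Y: BR = Loc2, leader payoff -4.
- Z: BR = Loc2, leader payoff 6.
South Co.'s induced payoffs are 1, 2, -4, 6, so South Co. commits to Z. Subgame-perfect outcome: (Loc2, Z) with payoffs (5, 6).
Now find the simultaneous Nash equilibrium.
North Co.'s best replies: W→Loc2; X→Loc2; Y→Loc2; Z→Loc2.
South Co.'s best replies: Loc1→X; Loc2→Z; Loc3→W; Loc4→Z.
Only (Loc2, Z) has each player best-responding; Nash payoffs (5, 6).
South Co.'s commitment gain: 6 − 6 = 0.

0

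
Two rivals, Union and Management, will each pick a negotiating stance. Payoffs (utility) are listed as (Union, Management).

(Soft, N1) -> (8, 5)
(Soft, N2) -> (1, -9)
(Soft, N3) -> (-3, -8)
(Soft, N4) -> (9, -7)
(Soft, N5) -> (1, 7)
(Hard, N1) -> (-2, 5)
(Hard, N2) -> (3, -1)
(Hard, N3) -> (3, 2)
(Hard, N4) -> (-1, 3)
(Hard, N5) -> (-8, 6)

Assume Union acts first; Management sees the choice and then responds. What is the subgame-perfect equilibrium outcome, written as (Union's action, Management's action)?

Management best-responds to each possible Union move:
- Soft: BR = N5, leader payoff 1.
- Hard: BR = N5, leader payoff -8.
Union's induced payoffs are 1, -8, so Union commits to Soft. Subgame-perfect outcome: (Soft, N5) with payoffs (1, 7).

(Soft, N5)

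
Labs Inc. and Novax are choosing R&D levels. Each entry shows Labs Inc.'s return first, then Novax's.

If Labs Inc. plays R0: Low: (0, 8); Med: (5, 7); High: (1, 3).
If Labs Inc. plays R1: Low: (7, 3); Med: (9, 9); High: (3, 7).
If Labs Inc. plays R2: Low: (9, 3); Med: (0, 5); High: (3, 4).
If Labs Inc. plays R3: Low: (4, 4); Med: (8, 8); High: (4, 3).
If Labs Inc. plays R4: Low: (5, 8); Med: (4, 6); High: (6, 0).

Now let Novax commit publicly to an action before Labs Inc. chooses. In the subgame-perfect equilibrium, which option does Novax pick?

Med

Work backward from Labs Inc.'s decision.
- Low → Labs Inc. plays R2 (best of 0, 7, 9, 4, 5); Novax gets 3.
- Med → Labs Inc. plays R1 (best of 5, 9, 0, 8, 4); Novax gets 9.
- High → Labs Inc. plays R4 (best of 1, 3, 3, 4, 6); Novax gets 0.
Novax's induced payoffs are 3, 9, 0, so Novax commits to Med. Subgame-perfect outcome: (R1, Med) with payoffs (9, 9).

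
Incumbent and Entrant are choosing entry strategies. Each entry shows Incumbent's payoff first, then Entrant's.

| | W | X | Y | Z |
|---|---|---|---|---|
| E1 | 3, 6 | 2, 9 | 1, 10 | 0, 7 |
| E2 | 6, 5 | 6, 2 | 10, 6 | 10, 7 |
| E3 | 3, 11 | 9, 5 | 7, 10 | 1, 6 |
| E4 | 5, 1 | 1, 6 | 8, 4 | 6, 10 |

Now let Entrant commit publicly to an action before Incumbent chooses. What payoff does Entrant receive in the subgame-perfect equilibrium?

Backward induction with Entrant moving first.
- W → Incumbent plays E2 (best of 3, 6, 3, 5); Entrant gets 5.
- X → Incumbent plays E3 (best of 2, 6, 9, 1); Entrant gets 5.
- Y → Incumbent plays E2 (best of 1, 10, 7, 8); Entrant gets 6.
- Z → Incumbent plays E2 (best of 0, 10, 1, 6); Entrant gets 7.
Maximizing over 5, 5, 6, 7, Entrant chooses Z. Subgame-perfect outcome: (E2, Z) with payoffs (10, 7).

7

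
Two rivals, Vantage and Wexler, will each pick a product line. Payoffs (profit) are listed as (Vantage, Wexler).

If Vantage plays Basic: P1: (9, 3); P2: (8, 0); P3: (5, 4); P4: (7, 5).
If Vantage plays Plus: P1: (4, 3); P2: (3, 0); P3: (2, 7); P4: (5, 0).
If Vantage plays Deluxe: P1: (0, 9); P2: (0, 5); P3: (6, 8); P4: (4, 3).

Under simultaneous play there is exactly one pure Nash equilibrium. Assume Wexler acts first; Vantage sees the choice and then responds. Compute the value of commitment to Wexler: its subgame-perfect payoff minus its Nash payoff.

Solve by backward induction (Wexler leads).
- P1: BR = Basic, leader payoff 3.
- P2: BR = Basic, leader payoff 0.
- P3: BR = Deluxe, leader payoff 8.
- P4: BR = Basic, leader payoff 5.
Maximizing over 3, 0, 8, 5, Wexler chooses P3. Subgame-perfect outcome: (Deluxe, P3) with payoffs (6, 8).
Under simultaneous play:
Vantage's best replies: P1→Basic; P2→Basic; P3→Deluxe; P4→Basic.
Wexler's best replies: Basic→P4; Plus→P3; Deluxe→P1.
Only (Basic, P4) has each player best-responding; Nash payoffs (7, 5).
Wexler's commitment gain: 8 − 5 = 3.

3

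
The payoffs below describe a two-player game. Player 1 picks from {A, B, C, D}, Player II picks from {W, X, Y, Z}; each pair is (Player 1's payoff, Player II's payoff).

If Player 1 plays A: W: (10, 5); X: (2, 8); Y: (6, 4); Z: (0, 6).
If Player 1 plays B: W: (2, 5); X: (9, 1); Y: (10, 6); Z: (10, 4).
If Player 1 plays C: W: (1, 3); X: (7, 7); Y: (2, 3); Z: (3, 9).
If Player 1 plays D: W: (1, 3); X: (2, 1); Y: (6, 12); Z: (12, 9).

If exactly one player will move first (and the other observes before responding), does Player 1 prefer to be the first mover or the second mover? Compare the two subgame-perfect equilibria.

second

If Player 1 leads: Player II's best replies are A→X, B→Y, C→Z, D→Y; Player 1's induced payoffs 2, 10, 3, 6; outcome (B, Y), payoffs (10, 6).
If Player II leads: Player 1's best replies are W→A, X→B, Y→B, Z→D; Player II's induced payoffs 5, 1, 6, 9; outcome (D, Z), payoffs (12, 9).
Player 1 gets 10 moving first and 12 moving second, so Player 1 prefers to move second.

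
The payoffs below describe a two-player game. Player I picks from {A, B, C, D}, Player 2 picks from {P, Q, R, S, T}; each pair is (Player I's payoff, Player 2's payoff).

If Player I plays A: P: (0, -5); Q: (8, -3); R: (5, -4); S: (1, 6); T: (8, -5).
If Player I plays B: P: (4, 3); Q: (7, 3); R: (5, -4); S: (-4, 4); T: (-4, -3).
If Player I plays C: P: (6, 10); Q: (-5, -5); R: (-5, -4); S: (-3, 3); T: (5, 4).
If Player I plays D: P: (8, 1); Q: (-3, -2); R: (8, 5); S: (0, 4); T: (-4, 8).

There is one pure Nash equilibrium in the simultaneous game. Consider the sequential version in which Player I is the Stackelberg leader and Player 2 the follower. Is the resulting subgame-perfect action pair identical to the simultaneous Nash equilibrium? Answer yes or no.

no

Solve by backward induction (Player I leads).
- A → Player 2 plays S (best of -5, -3, -4, 6, -5); Player I gets 1.
- B → Player 2 plays S (best of 3, 3, -4, 4, -3); Player I gets -4.
- C → Player 2 plays P (best of 10, -5, -4, 3, 4); Player I gets 6.
- D → Player 2 plays T (best of 1, -2, 5, 4, 8); Player I gets -4.
Player I's induced payoffs are 1, -4, 6, -4, so Player I commits to C. Subgame-perfect outcome: (C, P) with payoffs (6, 10).
For the simultaneous game, intersect best replies.
Player I's best replies: P→D; Q→A; R→D; S→A; T→A.
Player 2's best replies: A→S; B→S; C→P; D→T.
The unique mutual best reply is (A, S), giving (1, 6).
Sequential outcome (C, P) differs from the Nash profile (A, S).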